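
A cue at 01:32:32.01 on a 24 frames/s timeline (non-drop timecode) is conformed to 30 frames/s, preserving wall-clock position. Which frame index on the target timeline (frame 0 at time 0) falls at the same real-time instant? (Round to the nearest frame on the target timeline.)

frame 166561

Source frame index: (1×3600 + 32×60 + 32) × 24 + 1 = 133249.
Real time: 133249 / (24) = 133249/24 s.
Target frame: (133249/24) × (30) = 666245/4 ≈ 166561.250 → 166561.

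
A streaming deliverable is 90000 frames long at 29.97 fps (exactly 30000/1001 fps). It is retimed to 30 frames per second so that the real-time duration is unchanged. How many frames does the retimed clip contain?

Target frames = source frames × (target rate / source rate) = 90000 × (30)/(30000/1001) = 90000 × 1001/1000 = 90090.

90090 frames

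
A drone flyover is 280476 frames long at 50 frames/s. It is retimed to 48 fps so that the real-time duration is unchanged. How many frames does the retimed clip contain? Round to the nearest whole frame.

Frames at target rate = 280476 × (48) / (50) = 6731424/25 ≈ 269256.960.
Nearest whole frame: 269257.

269257 frames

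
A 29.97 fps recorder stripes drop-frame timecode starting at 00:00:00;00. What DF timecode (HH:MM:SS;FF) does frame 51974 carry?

Ten DF minutes hold 17982 frames, so frame 51974 lies in block 2 (frames 35964–53945) with 16010 frames into that block.
The block's first minute is 1800 frames and the rest 1798 each; 16010 frames reaches minute 8, so 2 × 18 + 8 × 2 = 52 labels have been skipped so far.
Adding those back, label number 51974 + 52 = 52026 at 30 labels/s is 1734 s + 6 f = 0 h 28 min 54 s frame 6, i.e. 00:28:54;06.

00:28:54;06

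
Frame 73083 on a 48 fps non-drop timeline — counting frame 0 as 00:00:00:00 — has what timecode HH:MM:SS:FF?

00:25:22:27

73083 ÷ 48 = 1522 full seconds, remainder 27 frames.
1522 s = 0 h 25 min 22 s.
Timecode: 00:25:22:27.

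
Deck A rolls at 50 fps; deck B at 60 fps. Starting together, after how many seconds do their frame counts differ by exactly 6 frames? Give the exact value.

The gap grows by |60 − 50| = 10 frames per second.
Time for a 6-frame gap: 6 ÷ (10) = 0.6 s.

0.6 seconds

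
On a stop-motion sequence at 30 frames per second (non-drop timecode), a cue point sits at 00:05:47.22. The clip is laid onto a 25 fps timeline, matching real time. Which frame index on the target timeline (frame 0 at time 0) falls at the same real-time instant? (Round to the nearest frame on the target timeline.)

frame 8693

Source frame index: (0×3600 + 5×60 + 47) × 30 + 22 = 10432.
Real time: 10432 / (30) = 5216/15 s.
Target frame: (5216/15) × (25) = 26080/3 ≈ 8693.333 → 8693.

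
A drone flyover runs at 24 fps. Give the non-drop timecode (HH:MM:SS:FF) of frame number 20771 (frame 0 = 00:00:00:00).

00:14:25:11

20771 ÷ 24 = 865 full seconds, remainder 11 frames.
865 s = 0 h 14 min 25 s.
Timecode: 00:14:25:11.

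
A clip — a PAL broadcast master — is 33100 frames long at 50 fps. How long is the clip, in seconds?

662 seconds

Running time = 33100 / (50) = 662 s.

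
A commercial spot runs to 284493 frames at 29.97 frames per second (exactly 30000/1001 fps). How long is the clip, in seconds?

Running time = 284493 / (30000/1001) = 9492.5831 s.

9492.5831 seconds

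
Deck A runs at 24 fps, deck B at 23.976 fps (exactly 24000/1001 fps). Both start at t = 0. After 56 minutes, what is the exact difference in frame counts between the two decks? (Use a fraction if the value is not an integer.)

11520/143 frames

56 min = 3360 s.
A emits 24 × 3360 = 80640 frames; B emits 24000/1001 × 3360 = 11520000/143.
Difference = 11520/143 frames (≈ 80.5594); B is behind A.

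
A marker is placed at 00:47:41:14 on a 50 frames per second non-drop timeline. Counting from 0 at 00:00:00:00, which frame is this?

143064

Total seconds to the label: (0 × 3600 + 47 × 60 + 41) = 2861.
Frame index = 2861 × 50 + 14 = 143064.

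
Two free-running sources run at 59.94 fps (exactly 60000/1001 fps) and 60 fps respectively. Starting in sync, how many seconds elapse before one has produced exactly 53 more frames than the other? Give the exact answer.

The gap grows by |60 − 60000/1001| = 60/1001 frames per second.
Time for a 53-frame gap: 53 ÷ (60/1001) = 53053/60 s.

53053/60 seconds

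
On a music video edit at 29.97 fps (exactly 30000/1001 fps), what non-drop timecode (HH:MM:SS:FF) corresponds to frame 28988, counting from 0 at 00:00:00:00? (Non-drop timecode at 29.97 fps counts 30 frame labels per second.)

28988 ÷ 30 = 966 full seconds, remainder 8 frames.
966 s = 0 h 16 min 6 s.
Timecode: 00:16:06:08.

00:16:06:08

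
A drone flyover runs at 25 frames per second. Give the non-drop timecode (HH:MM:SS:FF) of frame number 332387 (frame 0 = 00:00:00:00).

332387 ÷ 25 = 13295 full seconds, remainder 12 frames.
13295 s = 3 h 41 min 35 s.
Timecode: 03:41:35:12.

03:41:35:12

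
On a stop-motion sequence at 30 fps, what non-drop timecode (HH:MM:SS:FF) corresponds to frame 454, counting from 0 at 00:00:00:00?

454 ÷ 30 = 15 full seconds, remainder 4 frames.
15 s = 0 h 0 min 15 s.
Timecode: 00:00:15:04.

00:00:15:04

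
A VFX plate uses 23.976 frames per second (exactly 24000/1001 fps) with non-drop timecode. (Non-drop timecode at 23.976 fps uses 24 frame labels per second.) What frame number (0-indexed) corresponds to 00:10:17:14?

Total seconds to the label: (0 × 3600 + 10 × 60 + 17) = 617.
Frame index = 617 × 24 + 14 = 14822.

14822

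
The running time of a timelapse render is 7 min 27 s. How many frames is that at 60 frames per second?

7 min 27 s = 447 s.
Frames = 447 × 60 = 26820.

26820 frames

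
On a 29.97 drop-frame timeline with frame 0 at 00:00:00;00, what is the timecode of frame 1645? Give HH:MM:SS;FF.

00:00:54;25

Ten DF minutes hold 17982 frames, so frame 1645 lies in block 0 (frames 0–17981) with 1645 frames into that block.
The block's first minute is 1800 frames and the rest 1798 each; 1645 frames reaches minute 0, so 0 × 18 + 0 × 2 = 0 labels have been skipped so far.
Adding those back, label number 1645 + 0 = 1645 at 30 labels/s is 54 s + 25 f = 0 h 0 min 54 s frame 25, i.e. 00:00:54;25.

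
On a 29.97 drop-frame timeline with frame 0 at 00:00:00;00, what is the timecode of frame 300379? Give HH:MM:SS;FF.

Each 10-minute DF block holds 10 × 60 × 30 − 9 × 2 = 17982 frames. 300379 ÷ 17982 → 16 full blocks, remainder 12667.
Within the partial block the first minute is 1800 frames and each further minute 1798, so 7 further minute boundaries passed. Total skipped labels = 18 × 16 + 2 × 7 = 302.
Non-drop label index = 300379 + 302 = 300681; at 30 labels/s that is 02:47:02:21, i.e. DF 02:47:02;21.

02:47:02;21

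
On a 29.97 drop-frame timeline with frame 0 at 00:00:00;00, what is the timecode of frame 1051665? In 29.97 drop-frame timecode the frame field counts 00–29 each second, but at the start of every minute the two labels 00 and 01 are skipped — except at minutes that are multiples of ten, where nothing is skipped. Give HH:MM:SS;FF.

Each 10-minute DF block holds 10 × 60 × 30 − 9 × 2 = 17982 frames. 1051665 ÷ 17982 → 58 full blocks, remainder 8709.
Within the partial block the first minute is 1800 frames and each further minute 1798, so 4 further minute boundaries passed. Total skipped labels = 18 × 58 + 2 × 4 = 1052.
Non-drop label index = 1051665 + 1052 = 1052717; at 30 labels/s that is 09:44:50:17, i.e. DF 09:44:50;17.

09:44:50;17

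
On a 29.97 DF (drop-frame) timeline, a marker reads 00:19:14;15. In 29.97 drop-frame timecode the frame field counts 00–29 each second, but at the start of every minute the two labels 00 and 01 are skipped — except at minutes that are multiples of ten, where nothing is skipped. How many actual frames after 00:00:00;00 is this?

Complete 10-minute blocks: 1, each 17982 frames → 17982.
Remaining 9 whole minutes in the current block: 1800 + 8 × 1798 = 16184 frames.
Within the current minute: 14 × 30 + 15 − 2 = 433 (labels ;00/;01 skipped at this minute). Total = 17982 + 16184 + 433 = 34599.

34599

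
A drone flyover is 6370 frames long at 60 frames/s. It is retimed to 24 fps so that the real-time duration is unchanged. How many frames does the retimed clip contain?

2548 frames

Target frames = source frames × (target rate / source rate) = 6370 × (24)/(60) = 6370 × 2/5 = 2548.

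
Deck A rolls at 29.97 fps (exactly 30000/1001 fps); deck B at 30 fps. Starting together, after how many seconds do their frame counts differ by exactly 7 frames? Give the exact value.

7007/30 seconds

The gap grows by |30 − 30000/1001| = 30/1001 frames per second.
Time for a 7-frame gap: 7 ÷ (30/1001) = 7007/30 s.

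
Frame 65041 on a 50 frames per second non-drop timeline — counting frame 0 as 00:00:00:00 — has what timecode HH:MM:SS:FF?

00:21:40:41

65041 ÷ 50 = 1300 full seconds, remainder 41 frames.
1300 s = 0 h 21 min 40 s.
Timecode: 00:21:40:41.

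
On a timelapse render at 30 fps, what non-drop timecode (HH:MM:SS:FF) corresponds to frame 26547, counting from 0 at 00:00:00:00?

26547 ÷ 30 = 884 full seconds, remainder 27 frames.
884 s = 0 h 14 min 44 s.
Timecode: 00:14:44:27.

00:14:44:27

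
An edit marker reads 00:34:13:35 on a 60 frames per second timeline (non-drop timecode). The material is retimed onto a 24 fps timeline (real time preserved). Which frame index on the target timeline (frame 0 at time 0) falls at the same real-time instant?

Source frame index: (0×3600 + 34×60 + 13) × 60 + 35 = 123215.
Real time: 123215 / (60) = 24643/12 s.
Target frame: (24643/12) × (24) = 49286.

frame 49286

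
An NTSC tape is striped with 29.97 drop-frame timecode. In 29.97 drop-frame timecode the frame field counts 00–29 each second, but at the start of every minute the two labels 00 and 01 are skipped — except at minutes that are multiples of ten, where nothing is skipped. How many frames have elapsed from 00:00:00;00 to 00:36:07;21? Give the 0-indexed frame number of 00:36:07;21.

Complete 10-minute blocks: 3, each 17982 frames → 53946.
Remaining 6 whole minutes in the current block: 1800 + 5 × 1798 = 10790 frames.
Within the current minute: 7 × 30 + 21 − 2 = 229 (labels ;00/;01 skipped at this minute). Total = 53946 + 10790 + 229 = 64965.

64965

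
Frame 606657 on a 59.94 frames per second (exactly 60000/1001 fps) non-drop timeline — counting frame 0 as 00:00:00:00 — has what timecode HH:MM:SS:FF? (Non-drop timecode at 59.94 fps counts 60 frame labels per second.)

606657 ÷ 60 = 10110 full seconds, remainder 57 frames.
10110 s = 2 h 48 min 30 s.
Timecode: 02:48:30:57.

02:48:30:57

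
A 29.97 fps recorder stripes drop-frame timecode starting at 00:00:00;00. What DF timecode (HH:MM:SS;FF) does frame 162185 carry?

01:30:11;17

Each 10-minute DF block holds 10 × 60 × 30 − 9 × 2 = 17982 frames. 162185 ÷ 17982 → 9 full blocks, remainder 347.
Within the partial block the first minute is 1800 frames and each further minute 1798, so 0 further minute boundaries passed. Total skipped labels = 18 × 9 + 2 × 0 = 162.
Non-drop label index = 162185 + 162 = 162347; at 30 labels/s that is 01:30:11:17, i.e. DF 01:30:11;17.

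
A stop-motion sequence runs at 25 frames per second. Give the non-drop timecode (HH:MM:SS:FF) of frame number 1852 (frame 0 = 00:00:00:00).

1852 ÷ 25 = 74 full seconds, remainder 2 frames.
74 s = 0 h 1 min 14 s.
Timecode: 00:01:14:02.

00:01:14:02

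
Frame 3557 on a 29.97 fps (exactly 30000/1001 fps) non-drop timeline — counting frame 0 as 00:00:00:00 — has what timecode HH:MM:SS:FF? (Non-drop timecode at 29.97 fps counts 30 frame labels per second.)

3557 ÷ 30 = 118 full seconds, remainder 17 frames.
118 s = 0 h 1 min 58 s.
Timecode: 00:01:58:17.

00:01:58:17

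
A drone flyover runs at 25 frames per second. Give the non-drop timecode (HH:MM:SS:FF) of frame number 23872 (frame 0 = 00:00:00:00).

00:15:54:22

23872 ÷ 25 = 954 full seconds, remainder 22 frames.
954 s = 0 h 15 min 54 s.
Timecode: 00:15:54:22.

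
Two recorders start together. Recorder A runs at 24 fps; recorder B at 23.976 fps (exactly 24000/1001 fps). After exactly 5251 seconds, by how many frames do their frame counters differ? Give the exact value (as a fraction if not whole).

A emits 24 × 5251 = 126024 frames; B emits 24000/1001 × 5251 = 126024000/1001.
Difference = 126024/1001 frames (≈ 125.8981); B is behind A.

126024/1001 frames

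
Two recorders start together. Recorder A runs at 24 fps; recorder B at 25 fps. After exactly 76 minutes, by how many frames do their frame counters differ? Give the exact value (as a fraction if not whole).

76 min = 4560 s.
A emits 24 × 4560 = 109440 frames; B emits 25 × 4560 = 114000.
Difference = 4560 frames; B is ahead of A.

4560 frames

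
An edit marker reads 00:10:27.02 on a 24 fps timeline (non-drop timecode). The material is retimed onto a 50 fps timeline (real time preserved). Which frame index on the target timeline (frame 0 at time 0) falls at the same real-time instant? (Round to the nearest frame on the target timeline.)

Source frame index: (0×3600 + 10×60 + 27) × 24 + 2 = 15050.
Real time: 15050 / (24) = 7525/12 s.
Target frame: (7525/12) × (50) = 188125/6 ≈ 31354.167 → 31354.

frame 31354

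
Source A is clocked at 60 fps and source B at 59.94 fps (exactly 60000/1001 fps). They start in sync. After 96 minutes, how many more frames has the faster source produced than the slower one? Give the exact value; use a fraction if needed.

345600/1001 frames

96 min = 5760 s.
A emits 60 × 5760 = 345600 frames; B emits 60000/1001 × 5760 = 345600000/1001.
Difference = 345600/1001 frames (≈ 345.2547); B is behind A.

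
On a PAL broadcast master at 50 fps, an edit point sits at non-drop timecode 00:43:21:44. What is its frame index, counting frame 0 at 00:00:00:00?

130094

Total seconds to the label: (0 × 3600 + 43 × 60 + 21) = 2601.
Frame index = 2601 × 50 + 44 = 130094.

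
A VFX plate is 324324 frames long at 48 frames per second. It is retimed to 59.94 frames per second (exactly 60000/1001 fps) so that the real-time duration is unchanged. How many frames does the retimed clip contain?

Target frames = source frames × (target rate / source rate) = 324324 × (60000/1001)/(48) = 324324 × 1250/1001 = 405000.

405000 frames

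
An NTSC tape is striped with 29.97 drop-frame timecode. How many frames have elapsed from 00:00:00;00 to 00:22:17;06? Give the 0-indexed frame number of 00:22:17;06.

As if non-drop at 30 labels/s: (0 × 3600 + 22 × 60 + 17) × 30 + 6 = 40116.
Minute boundaries passed: 22; those not divisible by 10: 22 − 2 = 20; dropped labels = 2 × 20 = 40.
Actual frame index = 40116 − 40 = 40076.

40076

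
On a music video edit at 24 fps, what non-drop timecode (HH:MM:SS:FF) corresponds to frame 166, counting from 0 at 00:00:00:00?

00:00:06:22

166 ÷ 24 = 6 full seconds, remainder 22 frames.
6 s = 0 h 0 min 6 s.
Timecode: 00:00:06:22.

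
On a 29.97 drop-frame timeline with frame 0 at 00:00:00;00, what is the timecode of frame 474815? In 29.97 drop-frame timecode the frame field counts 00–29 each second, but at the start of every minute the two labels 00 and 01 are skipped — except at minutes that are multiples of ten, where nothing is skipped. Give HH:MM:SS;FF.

Each 10-minute DF block holds 10 × 60 × 30 − 9 × 2 = 17982 frames. 474815 ÷ 17982 → 26 full blocks, remainder 7283.
Within the partial block the first minute is 1800 frames and each further minute 1798, so 4 further minute boundaries passed. Total skipped labels = 18 × 26 + 2 × 4 = 476.
Non-drop label index = 474815 + 476 = 475291; at 30 labels/s that is 04:24:03:01, i.e. DF 04:24:03;01.

04:24:03;01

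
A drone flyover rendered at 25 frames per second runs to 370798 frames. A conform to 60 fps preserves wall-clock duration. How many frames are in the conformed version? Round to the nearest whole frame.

Frames at target rate = 370798 × (60) / (25) = 4449576/5 ≈ 889915.200.
Nearest whole frame: 889915.

889915 frames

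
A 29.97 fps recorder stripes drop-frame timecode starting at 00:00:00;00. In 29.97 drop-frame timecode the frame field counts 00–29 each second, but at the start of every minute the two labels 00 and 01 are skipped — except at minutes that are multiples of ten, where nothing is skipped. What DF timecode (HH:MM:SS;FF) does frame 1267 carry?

00:00:42;07

Each 10-minute DF block holds 10 × 60 × 30 − 9 × 2 = 17982 frames. 1267 ÷ 17982 → 0 full blocks, remainder 1267.
Within the partial block the first minute is 1800 frames and each further minute 1798, so 0 further minute boundaries passed. Total skipped labels = 18 × 0 + 2 × 0 = 0.
Non-drop label index = 1267 + 0 = 1267; at 30 labels/s that is 00:00:42:07, i.e. DF 00:00:42;07.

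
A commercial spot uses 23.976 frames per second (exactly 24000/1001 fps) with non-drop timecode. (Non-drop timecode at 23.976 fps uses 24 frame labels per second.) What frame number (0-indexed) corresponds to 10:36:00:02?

915842

Total seconds to the label: (10 × 3600 + 36 × 60 + 0) = 38160.
Frame index = 38160 × 24 + 2 = 915842.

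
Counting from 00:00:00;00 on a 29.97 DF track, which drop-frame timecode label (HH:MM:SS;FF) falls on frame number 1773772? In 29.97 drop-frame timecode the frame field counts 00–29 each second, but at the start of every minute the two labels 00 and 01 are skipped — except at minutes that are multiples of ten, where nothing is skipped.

Each 10-minute DF block holds 10 × 60 × 30 − 9 × 2 = 17982 frames. 1773772 ÷ 17982 → 98 full blocks, remainder 11536.
Within the partial block the first minute is 1800 frames and each further minute 1798, so 6 further minute boundaries passed. Total skipped labels = 18 × 98 + 2 × 6 = 1776.
Non-drop label index = 1773772 + 1776 = 1775548; at 30 labels/s that is 16:26:24:28, i.e. DF 16:26:24;28.

16:26:24;28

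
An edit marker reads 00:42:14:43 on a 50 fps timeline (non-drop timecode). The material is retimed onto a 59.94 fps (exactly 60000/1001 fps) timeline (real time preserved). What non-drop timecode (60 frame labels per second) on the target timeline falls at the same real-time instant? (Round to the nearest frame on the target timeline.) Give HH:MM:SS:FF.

Source frame index: (0×3600 + 42×60 + 14) × 50 + 43 = 126743.
Real time: 126743 / (50) = 126743/50 s.
Target frame: (126743/50) × (60000/1001) = 152091600/1001 ≈ 151939.660 → 151940.
At 60 labels/s: frame 151940 → 00:42:12:20.

00:42:12:20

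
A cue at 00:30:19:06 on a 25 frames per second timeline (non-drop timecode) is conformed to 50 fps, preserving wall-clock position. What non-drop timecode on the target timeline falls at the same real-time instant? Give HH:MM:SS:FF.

Source frame index: (0×3600 + 30×60 + 19) × 25 + 6 = 45481.
Real time: 45481 / (25) = 45481/25 s.
Target frame: (45481/25) × (50) = 90962.
At 50 labels/s: frame 90962 → 00:30:19:12.

00:30:19:12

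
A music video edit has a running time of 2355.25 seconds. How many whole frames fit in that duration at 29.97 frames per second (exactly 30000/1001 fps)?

Frames = 2355.25 × 30000/1001 = 70657500/1001 ≈ 70586.9131.
Complete frames: 70586.

70586 frames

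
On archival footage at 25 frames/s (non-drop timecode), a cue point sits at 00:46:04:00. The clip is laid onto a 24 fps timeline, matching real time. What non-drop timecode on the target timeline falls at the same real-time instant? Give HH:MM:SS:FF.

00:46:04:00

Source frame index: (0×3600 + 46×60 + 4) × 25 + 0 = 69100.
Real time: 69100 / (25) = 2764 s.
Target frame: (2764) × (24) = 66336.
At 24 labels/s: frame 66336 → 00:46:04:00.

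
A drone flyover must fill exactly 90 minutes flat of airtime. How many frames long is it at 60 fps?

324000 frames

90 min = 5400 s.
Frames = 5400 × 60 = 324000.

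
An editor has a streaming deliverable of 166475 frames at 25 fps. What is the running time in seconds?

6659 seconds

Running time = 166475 / (25) = 6659 s.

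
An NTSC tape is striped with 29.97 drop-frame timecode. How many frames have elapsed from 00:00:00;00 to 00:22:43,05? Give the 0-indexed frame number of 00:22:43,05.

As if non-drop at 30 labels/s: (0 × 3600 + 22 × 60 + 43) × 30 + 5 = 40895.
Minute boundaries passed: 22; those not divisible by 10: 22 − 2 = 20; dropped labels = 2 × 20 = 40.
Actual frame index = 40895 − 40 = 40855.

40855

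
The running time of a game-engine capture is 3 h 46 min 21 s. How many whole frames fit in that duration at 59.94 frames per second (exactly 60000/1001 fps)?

814045 frames

3 h 46 min 21 s = 13581 s.
Frames = 13581 × 60000/1001 = 814860000/1001 ≈ 814045.9540.
Complete frames: 814045.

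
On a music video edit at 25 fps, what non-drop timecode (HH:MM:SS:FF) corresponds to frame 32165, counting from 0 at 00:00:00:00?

32165 ÷ 25 = 1286 full seconds, remainder 15 frames.
1286 s = 0 h 21 min 26 s.
Timecode: 00:21:26:15.

00:21:26:15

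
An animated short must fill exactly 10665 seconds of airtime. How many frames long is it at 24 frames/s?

255960 frames

Frames = 10665 × 24 = 255960.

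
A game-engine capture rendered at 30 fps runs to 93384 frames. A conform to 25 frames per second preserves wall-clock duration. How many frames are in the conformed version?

77820 frames

Target frames = source frames × (target rate / source rate) = 93384 × (25)/(30) = 93384 × 5/6 = 77820.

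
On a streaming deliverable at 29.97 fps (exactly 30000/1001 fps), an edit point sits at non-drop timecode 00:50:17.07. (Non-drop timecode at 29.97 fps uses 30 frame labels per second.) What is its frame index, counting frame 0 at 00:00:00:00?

Total seconds to the label: (0 × 3600 + 50 × 60 + 17) = 3017.
Frame index = 3017 × 30 + 7 = 90517.

frame 90517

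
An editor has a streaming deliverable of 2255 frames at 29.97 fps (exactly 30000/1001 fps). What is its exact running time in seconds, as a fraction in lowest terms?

451451/6000 seconds

Running time = 2255 ÷ (30000/1001) = 2255 × 1001/30000 = 451451/6000 s.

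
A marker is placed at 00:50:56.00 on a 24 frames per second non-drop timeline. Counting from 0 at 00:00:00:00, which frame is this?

frame 73344

Total seconds to the label: (0 × 3600 + 50 × 60 + 56) = 3056.
Frame index = 3056 × 24 + 0 = 73344.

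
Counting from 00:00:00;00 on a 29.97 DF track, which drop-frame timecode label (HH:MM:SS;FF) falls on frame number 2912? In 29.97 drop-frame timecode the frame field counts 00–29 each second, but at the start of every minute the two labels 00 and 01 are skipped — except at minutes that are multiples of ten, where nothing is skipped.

Ten DF minutes hold 17982 frames, so frame 2912 lies in block 0 (frames 0–17981) with 2912 frames into that block.
The block's first minute is 1800 frames and the rest 1798 each; 2912 frames reaches minute 1, so 0 × 18 + 1 × 2 = 2 labels have been skipped so far.
Adding those back, label number 2912 + 2 = 2914 at 30 labels/s is 97 s + 4 f = 0 h 1 min 37 s frame 4, i.e. 00:01:37;04.

00:01:37;04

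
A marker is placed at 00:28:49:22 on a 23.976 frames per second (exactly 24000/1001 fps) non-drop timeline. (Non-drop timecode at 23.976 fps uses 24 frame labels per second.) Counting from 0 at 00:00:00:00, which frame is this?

41518

Total seconds to the label: (0 × 3600 + 28 × 60 + 49) = 1729.
Frame index = 1729 × 24 + 22 = 41518.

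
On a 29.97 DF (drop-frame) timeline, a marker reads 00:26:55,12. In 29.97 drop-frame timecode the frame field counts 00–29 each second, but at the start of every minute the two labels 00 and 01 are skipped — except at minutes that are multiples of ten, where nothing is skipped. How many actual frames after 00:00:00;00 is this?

As if non-drop at 30 labels/s: (0 × 3600 + 26 × 60 + 55) × 30 + 12 = 48462.
Minute boundaries passed: 26; those not divisible by 10: 26 − 2 = 24; dropped labels = 2 × 24 = 48.
Actual frame index = 48462 − 48 = 48414.

48414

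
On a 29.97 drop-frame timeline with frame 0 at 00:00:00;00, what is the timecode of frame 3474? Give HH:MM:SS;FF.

00:01:55;26

Each 10-minute DF block holds 10 × 60 × 30 − 9 × 2 = 17982 frames. 3474 ÷ 17982 → 0 full blocks, remainder 3474.
Within the partial block the first minute is 1800 frames and each further minute 1798, so 1 further minute boundary passed. Total skipped labels = 18 × 0 + 2 × 1 = 2.
Non-drop label index = 3474 + 2 = 3476; at 30 labels/s that is 00:01:55:26, i.e. DF 00:01:55;26.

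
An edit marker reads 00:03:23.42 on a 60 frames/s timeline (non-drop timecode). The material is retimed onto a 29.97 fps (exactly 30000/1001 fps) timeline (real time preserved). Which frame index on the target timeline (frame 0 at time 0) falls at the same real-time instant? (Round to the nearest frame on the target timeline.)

frame 6105

Source frame index: (0×3600 + 3×60 + 23) × 60 + 42 = 12222.
Real time: 12222 / (60) = 2037/10 s.
Target frame: (2037/10) × (30000/1001) = 873000/143 ≈ 6104.895 → 6105.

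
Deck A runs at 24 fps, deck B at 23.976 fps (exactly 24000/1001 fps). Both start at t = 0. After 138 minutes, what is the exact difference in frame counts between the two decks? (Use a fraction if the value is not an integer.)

138 min = 8280 s.
A emits 24 × 8280 = 198720 frames; B emits 24000/1001 × 8280 = 198720000/1001.
Difference = 198720/1001 frames (≈ 198.5215); B is behind A.

198720/1001 frames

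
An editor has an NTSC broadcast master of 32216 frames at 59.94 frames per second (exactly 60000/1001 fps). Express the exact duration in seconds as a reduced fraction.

Running time = 32216 ÷ (60000/1001) = 32216 × 1001/60000 = 4031027/7500 s.

4031027/7500 seconds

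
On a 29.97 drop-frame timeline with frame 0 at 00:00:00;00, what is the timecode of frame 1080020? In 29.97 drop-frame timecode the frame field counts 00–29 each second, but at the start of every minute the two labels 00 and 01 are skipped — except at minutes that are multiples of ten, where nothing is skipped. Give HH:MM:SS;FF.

Each 10-minute DF block holds 10 × 60 × 30 − 9 × 2 = 17982 frames. 1080020 ÷ 17982 → 60 full blocks, remainder 1100.
Within the partial block the first minute is 1800 frames and each further minute 1798, so 0 further minute boundaries passed. Total skipped labels = 18 × 60 + 2 × 0 = 1080.
Non-drop label index = 1080020 + 1080 = 1081100; at 30 labels/s that is 10:00:36:20, i.e. DF 10:00:36;20.

10:00:36;20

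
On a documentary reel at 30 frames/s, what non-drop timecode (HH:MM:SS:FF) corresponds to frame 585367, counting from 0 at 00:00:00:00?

05:25:12:07

585367 ÷ 30 = 19512 full seconds, remainder 7 frames.
19512 s = 5 h 25 min 12 s.
Timecode: 05:25:12:07.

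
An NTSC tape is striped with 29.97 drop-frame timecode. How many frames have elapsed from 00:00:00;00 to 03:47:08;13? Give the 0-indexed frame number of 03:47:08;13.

As if non-drop at 30 labels/s: (3 × 3600 + 47 × 60 + 8) × 30 + 13 = 408853.
Minute boundaries passed: 227; those not divisible by 10: 227 − 22 = 205; dropped labels = 2 × 205 = 410.
Actual frame index = 408853 − 410 = 408443.

408443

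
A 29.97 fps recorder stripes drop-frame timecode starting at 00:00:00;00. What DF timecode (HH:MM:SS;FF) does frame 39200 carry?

00:21:47;28

Each 10-minute DF block holds 10 × 60 × 30 − 9 × 2 = 17982 frames. 39200 ÷ 17982 → 2 full blocks, remainder 3236.
Within the partial block the first minute is 1800 frames and each further minute 1798, so 1 further minute boundary passed. Total skipped labels = 18 × 2 + 2 × 1 = 38.
Non-drop label index = 39200 + 38 = 39238; at 30 labels/s that is 00:21:47:28, i.e. DF 00:21:47;28.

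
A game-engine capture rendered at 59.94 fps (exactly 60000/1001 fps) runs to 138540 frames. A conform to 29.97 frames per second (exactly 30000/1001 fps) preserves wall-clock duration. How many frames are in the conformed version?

Target frames = source frames × (target rate / source rate) = 138540 × (30000/1001)/(60000/1001) = 138540 × 1/2 = 69270.

69270 frames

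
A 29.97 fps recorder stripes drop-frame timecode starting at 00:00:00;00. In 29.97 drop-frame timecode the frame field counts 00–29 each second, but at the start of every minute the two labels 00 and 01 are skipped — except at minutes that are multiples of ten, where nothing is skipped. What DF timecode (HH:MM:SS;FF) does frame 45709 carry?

00:25:25;05

Ten DF minutes hold 17982 frames, so frame 45709 lies in block 2 (frames 35964–53945) with 9745 frames into that block.
The block's first minute is 1800 frames and the rest 1798 each; 9745 frames reaches minute 5, so 2 × 18 + 5 × 2 = 46 labels have been skipped so far.
Adding those back, label number 45709 + 46 = 45755 at 30 labels/s is 1525 s + 5 f = 0 h 25 min 25 s frame 5, i.e. 00:25:25;05.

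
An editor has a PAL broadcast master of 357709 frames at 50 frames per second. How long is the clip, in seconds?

7154.18 seconds

Running time = 357709 / (50) = 7154.18 s.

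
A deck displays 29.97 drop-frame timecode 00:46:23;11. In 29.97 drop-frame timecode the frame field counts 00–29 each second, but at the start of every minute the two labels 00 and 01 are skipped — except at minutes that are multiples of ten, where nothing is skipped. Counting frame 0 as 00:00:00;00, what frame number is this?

Complete 10-minute blocks: 4, each 17982 frames → 71928.
Remaining 6 whole minutes in the current block: 1800 + 5 × 1798 = 10790 frames.
Within the current minute: 23 × 30 + 11 − 2 = 699 (labels ;00/;01 skipped at this minute). Total = 71928 + 10790 + 699 = 83417.

83417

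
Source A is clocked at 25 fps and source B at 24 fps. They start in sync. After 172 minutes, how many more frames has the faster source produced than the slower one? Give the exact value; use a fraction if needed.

172 min = 10320 s.
A emits 25 × 10320 = 258000 frames; B emits 24 × 10320 = 247680.
Difference = 10320 frames; B is behind A.

10320 frames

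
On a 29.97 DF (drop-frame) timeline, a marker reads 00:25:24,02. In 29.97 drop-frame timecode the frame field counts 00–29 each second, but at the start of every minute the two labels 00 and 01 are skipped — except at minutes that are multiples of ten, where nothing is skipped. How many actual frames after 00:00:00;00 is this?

Complete 10-minute blocks: 2, each 17982 frames → 35964.
Remaining 5 whole minutes in the current block: 1800 + 4 × 1798 = 8992 frames.
Within the current minute: 24 × 30 + 2 − 2 = 720 (labels ;00/;01 skipped at this minute). Total = 35964 + 8992 + 720 = 45676.

45676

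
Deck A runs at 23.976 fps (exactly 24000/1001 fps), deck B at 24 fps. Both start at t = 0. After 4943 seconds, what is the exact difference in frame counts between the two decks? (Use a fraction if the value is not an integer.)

A emits 24000/1001 × 4943 = 118632000/1001 frames; B emits 24 × 4943 = 118632.
Difference = 118632/1001 frames (≈ 118.5135); B is ahead of A.

118632/1001 frames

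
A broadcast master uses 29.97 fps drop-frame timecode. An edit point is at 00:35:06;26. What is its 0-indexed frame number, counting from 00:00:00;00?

As if non-drop at 30 labels/s: (0 × 3600 + 35 × 60 + 6) × 30 + 26 = 63206.
Minute boundaries passed: 35; those not divisible by 10: 35 − 3 = 32; dropped labels = 2 × 32 = 64.
Actual frame index = 63206 − 64 = 63142.

63142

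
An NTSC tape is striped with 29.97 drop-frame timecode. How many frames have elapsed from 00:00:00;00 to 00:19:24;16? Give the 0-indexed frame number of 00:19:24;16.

Complete 10-minute blocks: 1, each 17982 frames → 17982.
Remaining 9 whole minutes in the current block: 1800 + 8 × 1798 = 16184 frames.
Within the current minute: 24 × 30 + 16 − 2 = 734 (labels ;00/;01 skipped at this minute). Total = 17982 + 16184 + 734 = 34900.

34900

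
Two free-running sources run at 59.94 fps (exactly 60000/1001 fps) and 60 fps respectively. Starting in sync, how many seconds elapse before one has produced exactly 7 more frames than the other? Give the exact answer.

7007/60 seconds

The gap grows by |60 − 60000/1001| = 60/1001 frames per second.
Time for a 7-frame gap: 7 ÷ (60/1001) = 7007/60 s.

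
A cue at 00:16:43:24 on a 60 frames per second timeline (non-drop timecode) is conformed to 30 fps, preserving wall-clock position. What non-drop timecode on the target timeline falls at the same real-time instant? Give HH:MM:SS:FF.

00:16:43:12

Source frame index: (0×3600 + 16×60 + 43) × 60 + 24 = 60204.
Real time: 60204 / (60) = 5017/5 s.
Target frame: (5017/5) × (30) = 30102.
At 30 labels/s: frame 30102 → 00:16:43:12.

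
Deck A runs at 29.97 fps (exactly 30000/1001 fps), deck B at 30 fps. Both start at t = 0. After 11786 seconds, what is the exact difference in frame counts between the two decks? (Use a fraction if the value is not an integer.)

353580/1001 frames

A emits 30000/1001 × 11786 = 353580000/1001 frames; B emits 30 × 11786 = 353580.
Difference = 353580/1001 frames (≈ 353.2268); B is ahead of A.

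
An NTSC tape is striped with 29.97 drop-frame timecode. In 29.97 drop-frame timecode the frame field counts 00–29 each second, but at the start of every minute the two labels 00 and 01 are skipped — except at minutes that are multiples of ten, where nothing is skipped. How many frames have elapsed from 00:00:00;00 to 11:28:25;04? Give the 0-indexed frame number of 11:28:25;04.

As if non-drop at 30 labels/s: (11 × 3600 + 28 × 60 + 25) × 30 + 4 = 1239154.
Minute boundaries passed: 688; those not divisible by 10: 688 − 68 = 620; dropped labels = 2 × 620 = 1240.
Actual frame index = 1239154 − 1240 = 1237914.

1237914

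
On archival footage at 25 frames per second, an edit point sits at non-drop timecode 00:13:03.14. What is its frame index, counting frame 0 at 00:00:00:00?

Total seconds to the label: (0 × 3600 + 13 × 60 + 3) = 783.
Frame index = 783 × 25 + 14 = 19589.

frame 19589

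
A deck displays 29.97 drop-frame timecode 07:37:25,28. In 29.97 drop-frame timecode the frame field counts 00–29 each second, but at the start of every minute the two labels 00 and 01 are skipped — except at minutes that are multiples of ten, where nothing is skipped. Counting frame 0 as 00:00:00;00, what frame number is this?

Complete 10-minute blocks: 45, each 17982 frames → 809190.
Remaining 7 whole minutes in the current block: 1800 + 6 × 1798 = 12588 frames.
Within the current minute: 25 × 30 + 28 − 2 = 776 (labels ;00/;01 skipped at this minute). Total = 809190 + 12588 + 776 = 822554.

822554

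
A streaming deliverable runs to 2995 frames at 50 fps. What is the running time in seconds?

59.9 seconds

Running time = 2995 / (50) = 59.9 s.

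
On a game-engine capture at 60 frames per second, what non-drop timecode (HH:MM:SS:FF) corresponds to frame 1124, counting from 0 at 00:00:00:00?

00:00:18:44

1124 ÷ 60 = 18 full seconds, remainder 44 frames.
18 s = 0 h 0 min 18 s.
Timecode: 00:00:18:44.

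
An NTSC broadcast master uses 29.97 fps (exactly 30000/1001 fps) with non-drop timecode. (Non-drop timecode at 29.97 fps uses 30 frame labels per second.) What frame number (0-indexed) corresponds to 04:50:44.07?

523327

Total seconds to the label: (4 × 3600 + 50 × 60 + 44) = 17444.
Frame index = 17444 × 30 + 7 = 523327.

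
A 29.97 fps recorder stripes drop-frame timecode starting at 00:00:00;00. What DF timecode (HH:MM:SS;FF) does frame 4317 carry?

Ten DF minutes hold 17982 frames, so frame 4317 lies in block 0 (frames 0–17981) with 4317 frames into that block.
The block's first minute is 1800 frames and the rest 1798 each; 4317 frames reaches minute 2, so 0 × 18 + 2 × 2 = 4 labels have been skipped so far.
Adding those back, label number 4317 + 4 = 4321 at 30 labels/s is 144 s + 1 f = 0 h 2 min 24 s frame 1, i.e. 00:02:24;01.

00:02:24;01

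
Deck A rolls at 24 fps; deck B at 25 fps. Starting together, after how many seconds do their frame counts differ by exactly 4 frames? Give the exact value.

The gap grows by |25 − 24| = 1 frame per second.
Time for a 4-frame gap: 4 ÷ (1) = 4 s.

4 seconds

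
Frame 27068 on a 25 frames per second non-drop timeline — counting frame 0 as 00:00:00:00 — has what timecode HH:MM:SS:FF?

00:18:02:18

27068 ÷ 25 = 1082 full seconds, remainder 18 frames.
1082 s = 0 h 18 min 2 s.
Timecode: 00:18:02:18.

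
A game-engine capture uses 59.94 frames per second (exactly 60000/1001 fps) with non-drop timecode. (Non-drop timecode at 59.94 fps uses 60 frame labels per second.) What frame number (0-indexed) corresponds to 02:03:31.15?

frame 444675

Total seconds to the label: (2 × 3600 + 3 × 60 + 31) = 7411.
Frame index = 7411 × 60 + 15 = 444675.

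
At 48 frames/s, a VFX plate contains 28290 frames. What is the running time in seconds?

Running time = 28290 / (48) = 589.375 s.

589.375 seconds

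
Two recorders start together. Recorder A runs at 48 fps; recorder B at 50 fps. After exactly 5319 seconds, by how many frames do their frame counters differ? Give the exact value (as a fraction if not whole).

10638 frames

A emits 48 × 5319 = 255312 frames; B emits 50 × 5319 = 265950.
Difference = 10638 frames; B is ahead of A.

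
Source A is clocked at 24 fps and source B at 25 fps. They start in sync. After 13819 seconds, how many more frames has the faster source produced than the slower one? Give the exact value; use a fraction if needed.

A emits 24 × 13819 = 331656 frames; B emits 25 × 13819 = 345475.
Difference = 13819 frames; B is ahead of A.

13819 frames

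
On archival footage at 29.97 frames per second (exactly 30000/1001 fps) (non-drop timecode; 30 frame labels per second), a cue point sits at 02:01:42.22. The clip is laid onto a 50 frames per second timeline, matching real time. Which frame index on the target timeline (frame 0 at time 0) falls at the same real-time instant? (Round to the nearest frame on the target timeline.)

Source frame index: (2×3600 + 1×60 + 42) × 30 + 22 = 219082.
Real time: 219082 / (30000/1001) = 109650541/15000 s.
Target frame: (109650541/15000) × (50) = 109650541/300 ≈ 365501.803 → 365502.

frame 365502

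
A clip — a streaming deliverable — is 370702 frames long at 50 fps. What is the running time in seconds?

7414.04 seconds

Running time = 370702 / (50) = 7414.04 s.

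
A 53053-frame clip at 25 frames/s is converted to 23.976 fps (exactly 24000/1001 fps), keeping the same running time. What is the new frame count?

Target frames = source frames × (target rate / source rate) = 53053 × (24000/1001)/(25) = 53053 × 960/1001 = 50880.

50880 frames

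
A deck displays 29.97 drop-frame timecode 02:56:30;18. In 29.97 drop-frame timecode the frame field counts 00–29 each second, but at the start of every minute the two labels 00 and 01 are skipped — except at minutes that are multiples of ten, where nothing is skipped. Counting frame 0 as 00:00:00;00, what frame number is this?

317400

Complete 10-minute blocks: 17, each 17982 frames → 305694.
Remaining 6 whole minutes in the current block: 1800 + 5 × 1798 = 10790 frames.
Within the current minute: 30 × 30 + 18 − 2 = 916 (labels ;00/;01 skipped at this minute). Total = 305694 + 10790 + 916 = 317400.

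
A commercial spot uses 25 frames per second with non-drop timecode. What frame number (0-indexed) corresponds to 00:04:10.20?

Total seconds to the label: (0 × 3600 + 4 × 60 + 10) = 250.
Frame index = 250 × 25 + 20 = 6270.

6270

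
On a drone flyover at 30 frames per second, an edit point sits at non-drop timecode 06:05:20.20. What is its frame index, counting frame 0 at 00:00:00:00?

657620

Total seconds to the label: (6 × 3600 + 5 × 60 + 20) = 21920.
Frame index = 21920 × 30 + 20 = 657620.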